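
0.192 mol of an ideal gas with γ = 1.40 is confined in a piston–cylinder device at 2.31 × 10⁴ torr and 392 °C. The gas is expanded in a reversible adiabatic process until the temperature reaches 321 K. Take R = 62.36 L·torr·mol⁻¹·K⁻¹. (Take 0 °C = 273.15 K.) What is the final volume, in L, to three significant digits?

Convert: T₁ = 665.1 K.
From PV = nRT: V₁ = nRT₁/P₁ = 0.3448 L.
Reversible adiabatic, γ = 1.40: P₂ = P₁·(T₂/T₁)^(γ/(γ−1)) = 1804 torr; V₂ = V₁·(T₁/T₂)^(1/(γ−1)) = 2.131 L.

V₂ ≈ 2.13 L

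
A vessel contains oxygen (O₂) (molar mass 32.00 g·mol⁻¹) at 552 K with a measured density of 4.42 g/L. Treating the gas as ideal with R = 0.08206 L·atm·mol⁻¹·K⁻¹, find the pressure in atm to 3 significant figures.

P ≈ 6.26 atm

ρ = PM/(RT) ⇒ P = ρRT/M = (4.42 × 0.08206 × 552.0) / 32.00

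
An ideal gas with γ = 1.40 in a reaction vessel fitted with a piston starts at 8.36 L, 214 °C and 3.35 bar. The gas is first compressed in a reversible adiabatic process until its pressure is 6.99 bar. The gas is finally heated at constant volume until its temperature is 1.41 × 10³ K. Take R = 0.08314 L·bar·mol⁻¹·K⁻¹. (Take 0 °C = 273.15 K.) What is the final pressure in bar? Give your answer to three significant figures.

Convert: T₁ = 487.1 K.
Adiabatic (γ = 1.40), T V^(γ−1) and P V^γ constant: T₂ = T₁·(P₂/P₁)^((γ−1)/γ) = 601.1 K; V₂ = V₁·(P₁/P₂)^(1/γ) = 4.944 L.
V constant ⇒ P ∝ T: V₃ = V₂; P₃ = P₂·(T₃/T₂) = 16.40 bar.

P₃ ≈ 16.4 bar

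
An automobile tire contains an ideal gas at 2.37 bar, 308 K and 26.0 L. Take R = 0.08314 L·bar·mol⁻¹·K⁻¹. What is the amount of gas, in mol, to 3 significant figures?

PV = nRT ⇒ n = PV/(RT) = (2.37 × 26.0) / (0.08314 × 308)

n ≈ 2.41 mol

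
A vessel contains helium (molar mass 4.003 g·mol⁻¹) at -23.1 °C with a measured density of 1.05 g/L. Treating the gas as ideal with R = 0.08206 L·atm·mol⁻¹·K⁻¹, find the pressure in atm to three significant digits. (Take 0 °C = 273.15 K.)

P ≈ 5.38 atm

ρ = PM/(RT) ⇒ P = ρRT/M = (1.05 × 0.08206 × 250.0) / 4.003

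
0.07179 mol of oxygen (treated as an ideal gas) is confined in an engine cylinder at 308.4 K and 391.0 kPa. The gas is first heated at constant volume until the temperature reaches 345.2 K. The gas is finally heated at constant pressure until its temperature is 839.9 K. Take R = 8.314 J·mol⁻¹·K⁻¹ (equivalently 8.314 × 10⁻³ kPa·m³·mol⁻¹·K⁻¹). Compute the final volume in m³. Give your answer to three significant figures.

From PV = nRT: V₁ = nRT₁/P₁ = 0.0004708 m³.
Isochoric, so P/T is constant: V₂ = V₁; P₂ = P₁·(T₂/T₁) = 437.7 kPa.
P constant ⇒ V ∝ T: P₃ = P₂; V₃ = V₂·(T₃/T₂) = 0.001145 m³.

V₃ ≈ 0.00115 m³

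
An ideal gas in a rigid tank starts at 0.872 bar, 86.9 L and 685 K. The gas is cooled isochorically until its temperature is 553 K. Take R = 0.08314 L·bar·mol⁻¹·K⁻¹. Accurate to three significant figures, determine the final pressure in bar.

Isochoric, so P/T is constant: V₂ = V₁; P₂ = P₁·(T₂/T₁) = 0.7040 bar.

P₂ ≈ 0.704 bar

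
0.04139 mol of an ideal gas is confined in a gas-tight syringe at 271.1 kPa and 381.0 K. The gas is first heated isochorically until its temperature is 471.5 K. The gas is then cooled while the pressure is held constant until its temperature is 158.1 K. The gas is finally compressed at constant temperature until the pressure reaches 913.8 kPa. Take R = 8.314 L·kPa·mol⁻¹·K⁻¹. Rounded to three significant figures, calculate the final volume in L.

From PV = nRT: V₁ = nRT₁/P₁ = 0.4836 L.
V constant ⇒ P ∝ T: V₂ = V₁; P₂ = P₁·(T₂/T₁) = 335.5 kPa.
Isobaric, so V/T is constant: P₃ = P₂; V₃ = V₂·(T₃/T₂) = 0.1622 L.
Isothermal, so P V is constant: T₄ = T₃; V₄ = V₃·(P₃/P₄) = 0.05954 L.

V₄ ≈ 0.0595 L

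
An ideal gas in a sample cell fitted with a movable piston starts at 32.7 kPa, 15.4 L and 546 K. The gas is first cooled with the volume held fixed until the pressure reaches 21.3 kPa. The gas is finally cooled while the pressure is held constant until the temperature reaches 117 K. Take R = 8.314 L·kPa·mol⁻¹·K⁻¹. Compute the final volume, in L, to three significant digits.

Isochoric, so P/T is constant: V₂ = V₁; T₂ = T₁·(P₂/P₁) = 355.7 K.
Isobaric, so V/T is constant: P₃ = P₂; V₃ = V₂·(T₃/T₂) = 5.066 L.

V₃ ≈ 5.07 L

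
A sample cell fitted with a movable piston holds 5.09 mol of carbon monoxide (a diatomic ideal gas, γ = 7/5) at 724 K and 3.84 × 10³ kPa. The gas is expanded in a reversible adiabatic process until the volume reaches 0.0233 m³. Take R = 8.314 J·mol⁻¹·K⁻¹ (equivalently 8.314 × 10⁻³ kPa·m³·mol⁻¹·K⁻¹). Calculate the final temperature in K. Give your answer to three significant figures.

From PV = nRT: V₁ = nRT₁/P₁ = 0.007979 m³.
Adiabatic (γ = 7/5), T V^(γ−1) and P V^γ constant: T₂ = T₁·(V₁/V₂)^(γ−1) = 471.6 K; P₂ = P₁·(V₁/V₂)^γ = 856.5 kPa.

T₂ ≈ 472 K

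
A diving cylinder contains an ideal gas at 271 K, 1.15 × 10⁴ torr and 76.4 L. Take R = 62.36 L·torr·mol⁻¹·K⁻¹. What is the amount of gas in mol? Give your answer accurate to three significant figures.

PV = nRT ⇒ n = PV/(RT) = (1.15e+04 × 76.4) / (62.36 × 271)

n ≈ 52.0 mol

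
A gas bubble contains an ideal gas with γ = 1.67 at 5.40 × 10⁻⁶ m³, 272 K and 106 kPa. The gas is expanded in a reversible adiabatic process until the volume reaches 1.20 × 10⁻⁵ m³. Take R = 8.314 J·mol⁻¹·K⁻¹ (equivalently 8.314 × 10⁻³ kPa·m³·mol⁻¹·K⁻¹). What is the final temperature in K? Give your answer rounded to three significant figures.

Reversible adiabatic, γ = 1.67: T₂ = T₁·(V₁/V₂)^(γ−1) = 159.3 K; P₂ = P₁·(V₁/V₂)^γ = 27.94 kPa.

T₂ ≈ 159 K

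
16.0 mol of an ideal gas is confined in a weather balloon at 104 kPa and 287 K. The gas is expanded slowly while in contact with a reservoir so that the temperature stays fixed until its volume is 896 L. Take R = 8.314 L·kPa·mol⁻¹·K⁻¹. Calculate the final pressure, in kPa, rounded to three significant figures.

From PV = nRT: V₁ = nRT₁/P₁ = 367.1 L.
T constant ⇒ Boyle's law P V = const: T₂ = T₁; P₂ = P₁·(V₁/V₂) = 42.61 kPa.

P₂ ≈ 42.6 kPa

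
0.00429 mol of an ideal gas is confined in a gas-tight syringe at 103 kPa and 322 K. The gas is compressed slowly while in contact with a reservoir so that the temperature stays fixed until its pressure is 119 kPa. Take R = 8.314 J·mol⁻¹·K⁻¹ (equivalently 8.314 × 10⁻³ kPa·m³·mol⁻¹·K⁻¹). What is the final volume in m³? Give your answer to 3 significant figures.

From PV = nRT: V₁ = nRT₁/P₁ = 0.0001115 m³.
Isothermal, so P V is constant: T₂ = T₁; V₂ = V₁·(P₁/P₂) = 9.651e-05 m³.

V₂ ≈ 9.65e-05 m³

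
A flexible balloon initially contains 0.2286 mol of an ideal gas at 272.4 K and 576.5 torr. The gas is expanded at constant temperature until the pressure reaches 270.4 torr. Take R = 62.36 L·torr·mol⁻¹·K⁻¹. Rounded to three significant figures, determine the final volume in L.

V₂ ≈ 14.4 L

From PV = nRT: V₁ = nRT₁/P₁ = 6.736 L.
Isothermal, so P V is constant: T₂ = T₁; V₂ = V₁·(P₁/P₂) = 14.36 L.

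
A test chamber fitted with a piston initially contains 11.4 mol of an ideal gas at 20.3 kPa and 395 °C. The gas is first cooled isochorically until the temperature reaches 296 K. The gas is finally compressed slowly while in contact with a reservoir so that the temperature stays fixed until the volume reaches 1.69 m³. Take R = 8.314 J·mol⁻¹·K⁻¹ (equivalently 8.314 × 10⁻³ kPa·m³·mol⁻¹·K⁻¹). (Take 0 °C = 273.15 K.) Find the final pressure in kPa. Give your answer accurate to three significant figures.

P₃ ≈ 16.6 kPa

Convert: T₁ = 668.1 K.
From PV = nRT: V₁ = nRT₁/P₁ = 3.120 m³.
V constant ⇒ P ∝ T: V₂ = V₁; P₂ = P₁·(T₂/T₁) = 8.993 kPa.
T constant ⇒ Boyle's law P V = const: T₃ = T₂; P₃ = P₂·(V₂/V₃) = 16.60 kPa.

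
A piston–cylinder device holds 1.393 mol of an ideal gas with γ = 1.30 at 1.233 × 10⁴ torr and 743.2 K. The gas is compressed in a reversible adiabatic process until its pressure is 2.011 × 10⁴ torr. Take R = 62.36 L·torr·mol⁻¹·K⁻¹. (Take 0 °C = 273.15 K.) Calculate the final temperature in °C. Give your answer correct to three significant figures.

T₂ ≈ 559 °C

From PV = nRT: V₁ = nRT₁/P₁ = 5.236 L.
Adiabatic (γ = 1.30), T V^(γ−1) and P V^γ constant: T₂ = T₁·(P₂/P₁)^((γ−1)/γ) = 832.0 K; V₂ = V₁·(P₁/P₂)^(1/γ) = 3.594 L.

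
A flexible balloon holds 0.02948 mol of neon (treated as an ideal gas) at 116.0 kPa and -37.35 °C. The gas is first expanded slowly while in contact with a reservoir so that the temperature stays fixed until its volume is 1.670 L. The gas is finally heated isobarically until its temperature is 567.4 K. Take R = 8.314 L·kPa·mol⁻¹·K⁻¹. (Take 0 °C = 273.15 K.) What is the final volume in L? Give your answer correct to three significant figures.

V₃ ≈ 4.02 L

Convert: T₁ = 235.8 K.
From PV = nRT: V₁ = nRT₁/P₁ = 0.4982 L.
Isothermal, so P V is constant: T₂ = T₁; P₂ = P₁·(V₁/V₂) = 34.61 kPa.
P constant ⇒ V ∝ T: P₃ = P₂; V₃ = V₂·(T₃/T₂) = 4.018 L.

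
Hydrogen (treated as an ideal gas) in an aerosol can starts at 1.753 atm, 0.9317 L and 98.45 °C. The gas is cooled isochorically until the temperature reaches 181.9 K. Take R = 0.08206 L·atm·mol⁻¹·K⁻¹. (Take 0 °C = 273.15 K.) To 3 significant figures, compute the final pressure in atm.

P₂ ≈ 0.858 atm

Convert: T₁ = 371.6 K.
V constant ⇒ P ∝ T: V₂ = V₁; P₂ = P₁·(T₂/T₁) = 0.8581 atm.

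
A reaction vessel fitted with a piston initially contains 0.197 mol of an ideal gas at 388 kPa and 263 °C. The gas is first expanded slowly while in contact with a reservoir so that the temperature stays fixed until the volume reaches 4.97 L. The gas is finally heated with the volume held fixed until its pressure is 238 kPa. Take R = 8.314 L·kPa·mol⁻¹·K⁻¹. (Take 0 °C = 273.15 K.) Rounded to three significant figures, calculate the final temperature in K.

T₃ ≈ 722 K

Convert: T₁ = 536.1 K.
From PV = nRT: V₁ = nRT₁/P₁ = 2.263 L.
Isothermal, so P V is constant: T₂ = T₁; P₂ = P₁·(V₁/V₂) = 176.7 kPa.
Isochoric, so P/T is constant: V₃ = V₂; T₃ = T₂·(P₃/P₂) = 722.2 K.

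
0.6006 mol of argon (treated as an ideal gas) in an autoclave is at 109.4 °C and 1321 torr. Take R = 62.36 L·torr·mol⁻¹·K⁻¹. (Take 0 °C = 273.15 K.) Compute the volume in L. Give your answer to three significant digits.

Convert: T = 382.55 K.
PV = nRT ⇒ V = nRT/P = (0.6006 × 62.36 × 382.55) / 1321

V ≈ 10.8 L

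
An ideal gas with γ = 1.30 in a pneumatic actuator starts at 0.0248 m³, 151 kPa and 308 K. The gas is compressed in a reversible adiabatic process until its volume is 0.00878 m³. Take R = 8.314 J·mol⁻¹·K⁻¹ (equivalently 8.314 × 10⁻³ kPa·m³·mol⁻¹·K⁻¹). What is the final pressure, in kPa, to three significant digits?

P₂ ≈ 582 kPa

Adiabatic (γ = 1.30), T V^(γ−1) and P V^γ constant: T₂ = T₁·(V₁/V₂)^(γ−1) = 420.6 K; P₂ = P₁·(V₁/V₂)^γ = 582.4 kPa.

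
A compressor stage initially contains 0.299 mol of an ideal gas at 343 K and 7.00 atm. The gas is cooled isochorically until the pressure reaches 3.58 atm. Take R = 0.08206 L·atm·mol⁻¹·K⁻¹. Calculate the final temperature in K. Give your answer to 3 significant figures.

T₂ ≈ 175 K

From PV = nRT: V₁ = nRT₁/P₁ = 1.202 L.
V constant ⇒ P ∝ T: V₂ = V₁; T₂ = T₁·(P₂/P₁) = 175.4 K.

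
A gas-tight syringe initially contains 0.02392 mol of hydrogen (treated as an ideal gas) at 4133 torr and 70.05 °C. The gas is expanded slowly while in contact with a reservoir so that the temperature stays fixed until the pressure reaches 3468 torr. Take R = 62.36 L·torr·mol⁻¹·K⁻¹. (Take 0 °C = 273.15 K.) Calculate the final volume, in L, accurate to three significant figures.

Convert: T₁ = 343.2 K.
From PV = nRT: V₁ = nRT₁/P₁ = 0.1239 L.
T constant ⇒ Boyle's law P V = const: T₂ = T₁; V₂ = V₁·(P₁/P₂) = 0.1476 L.

V₂ ≈ 0.148 L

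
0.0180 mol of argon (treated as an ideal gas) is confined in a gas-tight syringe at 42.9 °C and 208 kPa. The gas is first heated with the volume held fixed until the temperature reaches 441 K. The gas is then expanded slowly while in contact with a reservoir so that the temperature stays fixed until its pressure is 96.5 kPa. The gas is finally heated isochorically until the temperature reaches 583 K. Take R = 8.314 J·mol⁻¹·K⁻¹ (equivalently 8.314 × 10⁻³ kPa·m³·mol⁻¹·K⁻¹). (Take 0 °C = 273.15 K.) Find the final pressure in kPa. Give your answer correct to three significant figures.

Convert: T₁ = 316.0 K.
From PV = nRT: V₁ = nRT₁/P₁ = 0.0002274 m³.
V constant ⇒ P ∝ T: V₂ = V₁; P₂ = P₁·(T₂/T₁) = 290.2 kPa.
Isothermal, so P V is constant: T₃ = T₂; V₃ = V₂·(P₂/P₃) = 0.0006839 m³.
Isochoric, so P/T is constant: V₄ = V₃; P₄ = P₃·(T₄/T₃) = 127.6 kPa.

P₄ ≈ 128 kPa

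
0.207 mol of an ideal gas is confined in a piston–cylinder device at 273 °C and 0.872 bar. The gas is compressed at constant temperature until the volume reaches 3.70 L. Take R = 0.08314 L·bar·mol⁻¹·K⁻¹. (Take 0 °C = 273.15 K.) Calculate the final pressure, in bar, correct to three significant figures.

Convert: T₁ = 546.1 K.
From PV = nRT: V₁ = nRT₁/P₁ = 10.78 L.
T constant ⇒ Boyle's law P V = const: T₂ = T₁; P₂ = P₁·(V₁/V₂) = 2.540 bar.

P₂ ≈ 2.54 bar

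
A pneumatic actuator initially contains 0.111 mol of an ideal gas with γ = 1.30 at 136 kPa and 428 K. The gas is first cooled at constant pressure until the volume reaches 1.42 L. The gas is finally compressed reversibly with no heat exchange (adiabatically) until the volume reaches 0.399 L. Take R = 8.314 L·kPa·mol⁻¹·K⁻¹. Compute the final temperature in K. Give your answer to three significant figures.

From PV = nRT: V₁ = nRT₁/P₁ = 2.904 L.
Isobaric, so V/T is constant: P₂ = P₁; T₂ = T₁·(V₂/V₁) = 209.3 K.
Adiabatic (γ = 1.30), T V^(γ−1) and P V^γ constant: T₃ = T₂·(V₂/V₃)^(γ−1) = 306.3 K; P₃ = P₂·(V₂/V₃)^γ = 708.4 kPa.

T₃ ≈ 306 K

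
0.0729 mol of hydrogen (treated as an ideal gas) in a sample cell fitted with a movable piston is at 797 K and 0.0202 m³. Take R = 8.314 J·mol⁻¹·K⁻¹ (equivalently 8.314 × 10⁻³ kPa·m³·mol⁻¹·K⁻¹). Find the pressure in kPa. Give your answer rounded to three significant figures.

P ≈ 23.9 kPa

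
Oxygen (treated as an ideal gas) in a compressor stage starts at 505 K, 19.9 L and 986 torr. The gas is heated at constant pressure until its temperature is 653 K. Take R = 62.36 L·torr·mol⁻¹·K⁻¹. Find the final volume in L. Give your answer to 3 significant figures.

V₂ ≈ 25.7 L

Isobaric, so V/T is constant: P₂ = P₁; V₂ = V₁·(T₂/T₁) = 25.73 L.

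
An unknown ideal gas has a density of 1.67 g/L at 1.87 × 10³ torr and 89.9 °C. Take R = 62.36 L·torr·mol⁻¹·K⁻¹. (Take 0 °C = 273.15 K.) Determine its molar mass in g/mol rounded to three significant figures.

M ≈ 20.2 g/mol

ρ = PM/(RT) ⇒ M = ρRT/P = (1.67 × 62.36 × 363.0) / 1.87e+03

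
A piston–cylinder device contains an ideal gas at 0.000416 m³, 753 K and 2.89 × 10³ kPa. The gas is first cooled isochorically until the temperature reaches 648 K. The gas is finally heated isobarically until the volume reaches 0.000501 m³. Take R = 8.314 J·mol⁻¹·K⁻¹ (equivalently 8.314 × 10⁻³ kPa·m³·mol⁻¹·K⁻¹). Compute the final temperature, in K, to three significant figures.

T₃ ≈ 780 K

Isochoric, so P/T is constant: V₂ = V₁; P₂ = P₁·(T₂/T₁) = 2487 kPa.
Isobaric, so V/T is constant: P₃ = P₂; T₃ = T₂·(V₃/V₂) = 780.4 K.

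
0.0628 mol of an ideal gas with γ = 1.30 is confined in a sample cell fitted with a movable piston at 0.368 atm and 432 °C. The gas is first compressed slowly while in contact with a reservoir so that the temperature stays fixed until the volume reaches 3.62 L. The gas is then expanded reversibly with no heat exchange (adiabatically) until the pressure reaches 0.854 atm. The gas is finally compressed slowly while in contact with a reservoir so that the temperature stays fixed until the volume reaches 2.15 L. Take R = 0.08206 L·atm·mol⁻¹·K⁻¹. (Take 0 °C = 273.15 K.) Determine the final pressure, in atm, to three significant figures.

P₄ ≈ 1.63 atm

Convert: T₁ = 705.1 K.
From PV = nRT: V₁ = nRT₁/P₁ = 9.875 L.
T constant ⇒ Boyle's law P V = const: T₂ = T₁; P₂ = P₁·(V₁/V₂) = 1.004 atm.
Adiabatic (γ = 1.30), T V^(γ−1) and P V^γ constant: T₃ = T₂·(P₃/P₂)^((γ−1)/γ) = 679.3 K; V₃ = V₂·(P₂/P₃)^(1/γ) = 4.099 L.
Isothermal, so P V is constant: T₄ = T₃; P₄ = P₃·(V₃/V₄) = 1.628 atm.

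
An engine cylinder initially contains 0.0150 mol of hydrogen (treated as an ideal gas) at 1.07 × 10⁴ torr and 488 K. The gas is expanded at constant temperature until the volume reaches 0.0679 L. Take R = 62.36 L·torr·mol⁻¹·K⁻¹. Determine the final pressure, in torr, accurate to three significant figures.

P₂ ≈ 6.72e+03 torr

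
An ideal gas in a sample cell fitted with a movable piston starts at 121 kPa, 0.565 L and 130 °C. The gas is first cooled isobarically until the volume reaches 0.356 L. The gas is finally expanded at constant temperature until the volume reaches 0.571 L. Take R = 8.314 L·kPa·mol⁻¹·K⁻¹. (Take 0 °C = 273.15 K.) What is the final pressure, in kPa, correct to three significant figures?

P₃ ≈ 75.4 kPa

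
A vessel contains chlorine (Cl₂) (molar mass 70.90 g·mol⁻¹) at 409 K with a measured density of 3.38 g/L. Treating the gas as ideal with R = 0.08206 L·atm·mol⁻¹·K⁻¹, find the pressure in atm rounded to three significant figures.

P ≈ 1.60 atm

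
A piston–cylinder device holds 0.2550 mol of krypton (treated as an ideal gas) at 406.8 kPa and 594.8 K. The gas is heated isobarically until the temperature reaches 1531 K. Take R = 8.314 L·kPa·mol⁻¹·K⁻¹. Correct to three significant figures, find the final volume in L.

V₂ ≈ 7.98 L

From PV = nRT: V₁ = nRT₁/P₁ = 3.100 L.
Isobaric, so V/T is constant: P₂ = P₁; V₂ = V₁·(T₂/T₁) = 7.979 L.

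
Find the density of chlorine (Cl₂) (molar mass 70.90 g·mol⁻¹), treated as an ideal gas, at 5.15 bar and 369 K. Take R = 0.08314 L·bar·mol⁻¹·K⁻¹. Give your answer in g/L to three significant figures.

ρ ≈ 11.9 g/L

ρ = PM/(RT) = (5.15 × 70.90) / (0.08314 × 369.0)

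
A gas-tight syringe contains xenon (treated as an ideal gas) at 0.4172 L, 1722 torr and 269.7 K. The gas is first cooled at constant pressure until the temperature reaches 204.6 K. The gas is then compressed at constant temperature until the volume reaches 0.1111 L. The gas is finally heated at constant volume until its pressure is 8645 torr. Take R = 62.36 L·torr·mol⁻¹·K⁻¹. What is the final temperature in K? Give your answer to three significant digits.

Isobaric, so V/T is constant: P₂ = P₁; V₂ = V₁·(T₂/T₁) = 0.3165 L.
T constant ⇒ Boyle's law P V = const: T₃ = T₂; P₃ = P₂·(V₂/V₃) = 4906 torr.
V constant ⇒ P ∝ T: V₄ = V₃; T₄ = T₃·(P₄/P₃) = 360.6 K.

T₄ ≈ 361 K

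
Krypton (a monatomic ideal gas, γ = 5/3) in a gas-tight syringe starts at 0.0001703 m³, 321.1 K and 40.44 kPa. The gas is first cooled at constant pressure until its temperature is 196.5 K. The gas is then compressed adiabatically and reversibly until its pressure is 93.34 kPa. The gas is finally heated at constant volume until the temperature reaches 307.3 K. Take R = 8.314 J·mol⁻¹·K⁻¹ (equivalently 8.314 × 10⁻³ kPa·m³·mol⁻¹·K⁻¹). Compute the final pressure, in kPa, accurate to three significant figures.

Isobaric, so V/T is constant: P₂ = P₁; V₂ = V₁·(T₂/T₁) = 0.0001042 m³.
Reversible adiabatic, γ = 5/3: T₃ = T₂·(P₃/P₂)^((γ−1)/γ) = 274.6 K; V₃ = V₂·(P₂/P₃)^(1/γ) = 6.309e-05 m³.
V constant ⇒ P ∝ T: V₄ = V₃; P₄ = P₃·(T₄/T₃) = 104.5 kPa.

P₄ ≈ 104 kPa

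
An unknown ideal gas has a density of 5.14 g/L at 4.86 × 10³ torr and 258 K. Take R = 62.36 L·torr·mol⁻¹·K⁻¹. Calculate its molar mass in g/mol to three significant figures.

M ≈ 17.0 g/mol

ρ = PM/(RT) ⇒ M = ρRT/P = (5.14 × 62.36 × 258.0) / 4.86e+03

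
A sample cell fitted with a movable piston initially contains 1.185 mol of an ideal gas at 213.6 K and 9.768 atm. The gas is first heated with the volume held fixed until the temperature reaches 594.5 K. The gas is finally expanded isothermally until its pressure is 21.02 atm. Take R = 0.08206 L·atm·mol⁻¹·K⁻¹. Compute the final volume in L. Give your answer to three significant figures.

From PV = nRT: V₁ = nRT₁/P₁ = 2.126 L.
V constant ⇒ P ∝ T: V₂ = V₁; P₂ = P₁·(T₂/T₁) = 27.19 atm.
T constant ⇒ Boyle's law P V = const: T₃ = T₂; V₃ = V₂·(P₂/P₃) = 2.750 L.

V₃ ≈ 2.75 L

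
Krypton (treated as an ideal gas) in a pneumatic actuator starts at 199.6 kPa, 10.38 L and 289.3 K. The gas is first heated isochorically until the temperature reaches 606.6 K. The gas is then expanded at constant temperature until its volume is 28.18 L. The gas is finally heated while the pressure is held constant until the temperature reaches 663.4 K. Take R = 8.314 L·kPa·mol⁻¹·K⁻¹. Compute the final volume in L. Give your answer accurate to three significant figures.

Isochoric, so P/T is constant: V₂ = V₁; P₂ = P₁·(T₂/T₁) = 418.5 kPa.
T constant ⇒ Boyle's law P V = const: T₃ = T₂; P₃ = P₂·(V₂/V₃) = 154.2 kPa.
P constant ⇒ V ∝ T: P₄ = P₃; V₄ = V₃·(T₄/T₃) = 30.82 L.

V₄ ≈ 30.8 L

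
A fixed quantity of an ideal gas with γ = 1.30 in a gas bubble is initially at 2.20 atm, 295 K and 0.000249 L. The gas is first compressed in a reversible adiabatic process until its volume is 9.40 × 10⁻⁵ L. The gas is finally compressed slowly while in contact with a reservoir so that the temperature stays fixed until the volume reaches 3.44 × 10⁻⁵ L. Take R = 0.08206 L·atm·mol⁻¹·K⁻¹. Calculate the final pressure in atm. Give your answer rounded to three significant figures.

P₃ ≈ 21.3 atm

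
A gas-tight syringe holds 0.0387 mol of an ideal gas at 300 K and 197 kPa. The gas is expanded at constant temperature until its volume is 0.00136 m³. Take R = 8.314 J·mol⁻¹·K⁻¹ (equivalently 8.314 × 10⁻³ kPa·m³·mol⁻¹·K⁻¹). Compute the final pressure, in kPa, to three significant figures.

P₂ ≈ 71.0 kPa

From PV = nRT: V₁ = nRT₁/P₁ = 0.0004900 m³.
Isothermal, so P V is constant: T₂ = T₁; P₂ = P₁·(V₁/V₂) = 70.97 kPa.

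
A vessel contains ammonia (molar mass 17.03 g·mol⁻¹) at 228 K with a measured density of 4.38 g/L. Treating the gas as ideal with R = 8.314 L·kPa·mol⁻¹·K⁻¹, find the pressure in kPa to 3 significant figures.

P ≈ 488 kPa

ρ = PM/(RT) ⇒ P = ρRT/M = (4.38 × 8.314 × 228.0) / 17.03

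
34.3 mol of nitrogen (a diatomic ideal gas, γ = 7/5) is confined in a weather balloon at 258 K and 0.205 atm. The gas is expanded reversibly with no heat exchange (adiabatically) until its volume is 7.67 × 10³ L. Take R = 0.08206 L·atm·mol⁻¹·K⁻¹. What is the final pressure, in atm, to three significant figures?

P₂ ≈ 0.0695 atm

From PV = nRT: V₁ = nRT₁/P₁ = 3542 L.
Adiabatic (γ = 7/5), T V^(γ−1) and P V^γ constant: T₂ = T₁·(V₁/V₂)^(γ−1) = 189.4 K; P₂ = P₁·(V₁/V₂)^γ = 0.06951 atm.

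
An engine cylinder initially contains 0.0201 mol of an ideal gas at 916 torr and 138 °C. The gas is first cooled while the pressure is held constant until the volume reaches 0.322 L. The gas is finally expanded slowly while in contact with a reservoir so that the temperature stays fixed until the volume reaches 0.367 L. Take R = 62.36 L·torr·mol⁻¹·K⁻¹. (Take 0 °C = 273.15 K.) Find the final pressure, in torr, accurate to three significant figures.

P₃ ≈ 804 torr

Convert: T₁ = 411.1 K.
From PV = nRT: V₁ = nRT₁/P₁ = 0.5626 L.
Isobaric, so V/T is constant: P₂ = P₁; T₂ = T₁·(V₂/V₁) = 235.3 K.
Isothermal, so P V is constant: T₃ = T₂; P₃ = P₂·(V₂/V₃) = 803.7 torr.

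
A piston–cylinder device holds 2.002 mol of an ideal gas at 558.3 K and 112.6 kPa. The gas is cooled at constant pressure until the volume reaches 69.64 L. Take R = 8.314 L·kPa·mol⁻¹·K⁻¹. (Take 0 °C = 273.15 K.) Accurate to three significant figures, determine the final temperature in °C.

T₂ ≈ 198 °C

From PV = nRT: V₁ = nRT₁/P₁ = 82.53 L.
P constant ⇒ V ∝ T: P₂ = P₁; T₂ = T₁·(V₂/V₁) = 471.1 K.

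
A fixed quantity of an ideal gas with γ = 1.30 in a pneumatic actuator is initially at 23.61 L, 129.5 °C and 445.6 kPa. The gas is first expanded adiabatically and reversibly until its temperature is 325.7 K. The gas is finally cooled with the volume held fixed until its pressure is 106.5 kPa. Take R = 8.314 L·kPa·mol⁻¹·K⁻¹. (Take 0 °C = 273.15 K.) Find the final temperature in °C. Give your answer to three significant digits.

T₃ ≈ -78.0 °C

Convert: T₁ = 402.6 K.
Reversible adiabatic, γ = 1.30: P₂ = P₁·(T₂/T₁)^(γ/(γ−1)) = 177.7 kPa; V₂ = V₁·(T₁/T₂)^(1/(γ−1)) = 47.88 L.
V constant ⇒ P ∝ T: V₃ = V₂; T₃ = T₂·(P₃/P₂) = 195.1 K.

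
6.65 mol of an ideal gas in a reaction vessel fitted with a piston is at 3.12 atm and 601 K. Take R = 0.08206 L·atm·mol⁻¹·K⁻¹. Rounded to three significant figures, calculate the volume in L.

V ≈ 105 L

PV = nRT ⇒ V = nRT/P = (6.65 × 0.08206 × 601) / 3.12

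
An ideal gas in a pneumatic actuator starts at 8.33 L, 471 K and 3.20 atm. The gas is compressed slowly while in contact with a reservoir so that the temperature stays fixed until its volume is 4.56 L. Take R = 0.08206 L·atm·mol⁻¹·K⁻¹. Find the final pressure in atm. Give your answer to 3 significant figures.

P₂ ≈ 5.85 atm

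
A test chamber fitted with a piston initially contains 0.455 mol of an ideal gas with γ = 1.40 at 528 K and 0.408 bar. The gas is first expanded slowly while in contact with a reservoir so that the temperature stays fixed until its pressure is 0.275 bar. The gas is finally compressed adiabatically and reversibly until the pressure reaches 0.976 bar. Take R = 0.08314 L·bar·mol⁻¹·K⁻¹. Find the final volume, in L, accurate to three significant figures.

V₃ ≈ 29.4 L

From PV = nRT: V₁ = nRT₁/P₁ = 48.95 L.
T constant ⇒ Boyle's law P V = const: T₂ = T₁; V₂ = V₁·(P₁/P₂) = 72.63 L.
Reversible adiabatic, γ = 1.40: T₃ = T₂·(P₃/P₂)^((γ−1)/γ) = 758.2 K; V₃ = V₂·(P₂/P₃)^(1/γ) = 29.39 L.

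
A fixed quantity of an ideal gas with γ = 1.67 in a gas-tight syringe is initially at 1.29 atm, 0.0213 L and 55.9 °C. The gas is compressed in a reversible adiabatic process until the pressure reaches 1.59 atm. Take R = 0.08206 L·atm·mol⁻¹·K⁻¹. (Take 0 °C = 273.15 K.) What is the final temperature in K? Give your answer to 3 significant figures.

T₂ ≈ 358 K

Convert: T₁ = 329.0 K.
Adiabatic (γ = 1.67), T V^(γ−1) and P V^γ constant: T₂ = T₁·(P₂/P₁)^((γ−1)/γ) = 357.8 K; V₂ = V₁·(P₁/P₂)^(1/γ) = 0.01879 L.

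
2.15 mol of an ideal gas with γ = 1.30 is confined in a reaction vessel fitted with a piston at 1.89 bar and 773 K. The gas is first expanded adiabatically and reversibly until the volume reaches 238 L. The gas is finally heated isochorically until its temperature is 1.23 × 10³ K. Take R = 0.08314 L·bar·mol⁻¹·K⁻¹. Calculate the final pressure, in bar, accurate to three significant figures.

P₃ ≈ 0.924 bar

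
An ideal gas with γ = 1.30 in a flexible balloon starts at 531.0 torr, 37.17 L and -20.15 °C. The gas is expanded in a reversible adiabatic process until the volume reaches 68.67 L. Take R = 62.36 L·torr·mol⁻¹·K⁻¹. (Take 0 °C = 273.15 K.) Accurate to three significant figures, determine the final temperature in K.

T₂ ≈ 210 K

Convert: T₁ = 253.0 K.
Adiabatic (γ = 1.30), T V^(γ−1) and P V^γ constant: T₂ = T₁·(V₁/V₂)^(γ−1) = 210.4 K; P₂ = P₁·(V₁/V₂)^γ = 239.1 torr.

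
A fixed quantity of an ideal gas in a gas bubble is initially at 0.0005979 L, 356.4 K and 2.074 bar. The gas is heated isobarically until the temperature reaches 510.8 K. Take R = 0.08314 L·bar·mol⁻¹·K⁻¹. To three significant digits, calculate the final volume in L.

V₂ ≈ 0.000857 L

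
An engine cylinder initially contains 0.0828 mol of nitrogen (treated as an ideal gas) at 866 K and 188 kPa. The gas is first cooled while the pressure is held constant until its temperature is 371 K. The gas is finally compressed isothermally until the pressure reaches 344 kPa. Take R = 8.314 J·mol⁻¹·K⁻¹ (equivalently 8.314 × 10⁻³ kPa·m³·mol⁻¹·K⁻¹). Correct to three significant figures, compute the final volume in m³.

V₃ ≈ 0.000742 m³

From PV = nRT: V₁ = nRT₁/P₁ = 0.003171 m³.
P constant ⇒ V ∝ T: P₂ = P₁; V₂ = V₁·(T₂/T₁) = 0.001358 m³.
Isothermal, so P V is constant: T₃ = T₂; V₃ = V₂·(P₂/P₃) = 0.0007424 m³.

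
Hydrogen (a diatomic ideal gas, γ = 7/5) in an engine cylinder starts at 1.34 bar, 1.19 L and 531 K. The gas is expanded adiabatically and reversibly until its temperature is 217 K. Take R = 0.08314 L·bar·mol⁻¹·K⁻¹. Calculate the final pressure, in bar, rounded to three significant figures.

P₂ ≈ 0.0585 bar

Reversible adiabatic, γ = 7/5: P₂ = P₁·(T₂/T₁)^(γ/(γ−1)) = 0.05846 bar; V₂ = V₁·(T₁/T₂)^(1/(γ−1)) = 11.15 L.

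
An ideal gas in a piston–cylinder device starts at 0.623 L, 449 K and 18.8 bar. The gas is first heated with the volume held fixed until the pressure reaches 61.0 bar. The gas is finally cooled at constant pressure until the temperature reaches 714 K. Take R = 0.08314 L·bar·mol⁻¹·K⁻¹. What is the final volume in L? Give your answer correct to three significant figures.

V constant ⇒ P ∝ T: V₂ = V₁; T₂ = T₁·(P₂/P₁) = 1457 K.
Isobaric, so V/T is constant: P₃ = P₂; V₃ = V₂·(T₃/T₂) = 0.3053 L.

V₃ ≈ 0.305 L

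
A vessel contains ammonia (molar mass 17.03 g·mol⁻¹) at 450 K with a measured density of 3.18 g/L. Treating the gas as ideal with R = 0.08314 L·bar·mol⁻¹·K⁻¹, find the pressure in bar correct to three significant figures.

P ≈ 6.99 bar

ρ = PM/(RT) ⇒ P = ρRT/M = (3.18 × 0.08314 × 450.0) / 17.03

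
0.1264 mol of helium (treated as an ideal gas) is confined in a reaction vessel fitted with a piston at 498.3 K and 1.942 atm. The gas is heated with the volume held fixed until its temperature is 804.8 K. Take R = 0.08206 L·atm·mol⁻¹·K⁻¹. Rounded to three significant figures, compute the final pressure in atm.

P₂ ≈ 3.14 atm

From PV = nRT: V₁ = nRT₁/P₁ = 2.661 L.
Isochoric, so P/T is constant: V₂ = V₁; P₂ = P₁·(T₂/T₁) = 3.137 atm.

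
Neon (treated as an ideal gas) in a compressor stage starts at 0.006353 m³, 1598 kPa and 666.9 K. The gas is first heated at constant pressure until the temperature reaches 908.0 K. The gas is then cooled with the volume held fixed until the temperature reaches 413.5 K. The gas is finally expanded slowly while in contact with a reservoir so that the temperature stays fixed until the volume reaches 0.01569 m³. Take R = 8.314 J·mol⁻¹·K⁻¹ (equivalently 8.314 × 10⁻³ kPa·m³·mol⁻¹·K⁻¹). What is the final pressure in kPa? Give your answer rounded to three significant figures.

P₄ ≈ 401 kPa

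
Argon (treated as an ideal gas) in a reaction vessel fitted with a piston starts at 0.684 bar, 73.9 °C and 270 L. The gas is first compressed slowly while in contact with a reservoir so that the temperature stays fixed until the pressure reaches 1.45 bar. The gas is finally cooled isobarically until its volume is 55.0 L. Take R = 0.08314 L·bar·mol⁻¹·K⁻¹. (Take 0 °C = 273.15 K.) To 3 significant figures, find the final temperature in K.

T₃ ≈ 150 K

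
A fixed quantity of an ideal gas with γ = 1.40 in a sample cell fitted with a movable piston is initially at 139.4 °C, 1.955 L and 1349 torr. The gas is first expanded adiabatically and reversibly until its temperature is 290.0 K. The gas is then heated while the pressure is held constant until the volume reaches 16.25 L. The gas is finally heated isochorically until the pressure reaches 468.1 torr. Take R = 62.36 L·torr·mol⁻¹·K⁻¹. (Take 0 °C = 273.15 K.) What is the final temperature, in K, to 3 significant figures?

Convert: T₁ = 412.5 K.
Reversible adiabatic, γ = 1.40: P₂ = P₁·(T₂/T₁)^(γ/(γ−1)) = 392.9 torr; V₂ = V₁·(T₁/T₂)^(1/(γ−1)) = 4.719 L.
P constant ⇒ V ∝ T: P₃ = P₂; T₃ = T₂·(V₃/V₂) = 998.6 K.
Isochoric, so P/T is constant: V₄ = V₃; T₄ = T₃·(P₄/P₃) = 1190 K.

T₄ ≈ 1.19e+03 K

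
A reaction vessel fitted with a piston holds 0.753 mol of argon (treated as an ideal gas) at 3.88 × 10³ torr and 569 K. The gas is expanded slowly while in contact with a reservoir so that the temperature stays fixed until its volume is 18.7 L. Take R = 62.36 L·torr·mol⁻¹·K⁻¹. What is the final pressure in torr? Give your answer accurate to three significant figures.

P₂ ≈ 1.43e+03 torr

From PV = nRT: V₁ = nRT₁/P₁ = 6.886 L.
Isothermal, so P V is constant: T₂ = T₁; P₂ = P₁·(V₁/V₂) = 1429 torr.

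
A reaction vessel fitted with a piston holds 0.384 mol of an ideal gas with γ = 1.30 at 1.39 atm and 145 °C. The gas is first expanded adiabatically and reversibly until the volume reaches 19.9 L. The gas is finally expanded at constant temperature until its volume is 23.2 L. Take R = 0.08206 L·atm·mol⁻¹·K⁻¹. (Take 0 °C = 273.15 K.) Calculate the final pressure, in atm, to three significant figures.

Convert: T₁ = 418.1 K.
From PV = nRT: V₁ = nRT₁/P₁ = 9.479 L.
Adiabatic (γ = 1.30), T V^(γ−1) and P V^γ constant: T₂ = T₁·(V₁/V₂)^(γ−1) = 334.7 K; P₂ = P₁·(V₁/V₂)^γ = 0.5301 atm.
Isothermal, so P V is constant: T₃ = T₂; P₃ = P₂·(V₂/V₃) = 0.4547 atm.

P₃ ≈ 0.455 atm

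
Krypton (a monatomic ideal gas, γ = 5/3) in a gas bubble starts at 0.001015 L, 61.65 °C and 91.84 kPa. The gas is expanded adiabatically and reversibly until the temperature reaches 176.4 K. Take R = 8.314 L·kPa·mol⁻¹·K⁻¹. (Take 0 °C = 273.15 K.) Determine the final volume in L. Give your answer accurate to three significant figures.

V₂ ≈ 0.00265 L

Convert: T₁ = 334.8 K.
Adiabatic (γ = 5/3), T V^(γ−1) and P V^γ constant: P₂ = P₁·(T₂/T₁)^(γ/(γ−1)) = 18.51 kPa; V₂ = V₁·(T₁/T₂)^(1/(γ−1)) = 0.002654 L.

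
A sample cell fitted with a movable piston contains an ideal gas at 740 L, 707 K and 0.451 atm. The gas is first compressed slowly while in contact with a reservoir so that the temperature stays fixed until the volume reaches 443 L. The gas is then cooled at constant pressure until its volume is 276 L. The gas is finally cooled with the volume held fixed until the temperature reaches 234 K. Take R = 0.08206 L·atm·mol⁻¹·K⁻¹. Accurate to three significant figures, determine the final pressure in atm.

P₄ ≈ 0.400 atm

T constant ⇒ Boyle's law P V = const: T₂ = T₁; P₂ = P₁·(V₁/V₂) = 0.7534 atm.
P constant ⇒ V ∝ T: P₃ = P₂; T₃ = T₂·(V₃/V₂) = 440.5 K.
Isochoric, so P/T is constant: V₄ = V₃; P₄ = P₃·(T₄/T₃) = 0.4002 atm.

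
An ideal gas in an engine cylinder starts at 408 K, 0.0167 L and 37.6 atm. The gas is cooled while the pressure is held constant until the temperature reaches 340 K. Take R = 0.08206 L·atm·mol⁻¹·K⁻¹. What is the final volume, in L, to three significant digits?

V₂ ≈ 0.0139 L

Isobaric, so V/T is constant: P₂ = P₁; V₂ = V₁·(T₂/T₁) = 0.01392 L.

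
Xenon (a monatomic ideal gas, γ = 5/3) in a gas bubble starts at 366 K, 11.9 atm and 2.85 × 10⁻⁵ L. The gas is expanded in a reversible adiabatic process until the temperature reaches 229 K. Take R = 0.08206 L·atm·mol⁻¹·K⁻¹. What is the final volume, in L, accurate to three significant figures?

Reversible adiabatic, γ = 5/3: P₂ = P₁·(T₂/T₁)^(γ/(γ−1)) = 3.685 atm; V₂ = V₁·(T₁/T₂)^(1/(γ−1)) = 5.759e-05 L.

V₂ ≈ 5.76e-05 L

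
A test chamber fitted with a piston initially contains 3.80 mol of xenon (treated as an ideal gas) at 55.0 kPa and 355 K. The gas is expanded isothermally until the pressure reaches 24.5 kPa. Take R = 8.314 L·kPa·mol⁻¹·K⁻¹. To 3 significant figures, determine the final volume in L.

V₂ ≈ 458 L

From PV = nRT: V₁ = nRT₁/P₁ = 203.9 L.
Isothermal, so P V is constant: T₂ = T₁; V₂ = V₁·(P₁/P₂) = 457.8 L.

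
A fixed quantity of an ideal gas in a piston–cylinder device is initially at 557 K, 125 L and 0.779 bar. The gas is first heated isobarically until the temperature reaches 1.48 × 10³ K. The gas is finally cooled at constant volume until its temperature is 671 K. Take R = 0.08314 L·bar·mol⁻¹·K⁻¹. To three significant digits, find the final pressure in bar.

P constant ⇒ V ∝ T: P₂ = P₁; V₂ = V₁·(T₂/T₁) = 332.1 L.
Isochoric, so P/T is constant: V₃ = V₂; P₃ = P₂·(T₃/T₂) = 0.3532 bar.

P₃ ≈ 0.353 bar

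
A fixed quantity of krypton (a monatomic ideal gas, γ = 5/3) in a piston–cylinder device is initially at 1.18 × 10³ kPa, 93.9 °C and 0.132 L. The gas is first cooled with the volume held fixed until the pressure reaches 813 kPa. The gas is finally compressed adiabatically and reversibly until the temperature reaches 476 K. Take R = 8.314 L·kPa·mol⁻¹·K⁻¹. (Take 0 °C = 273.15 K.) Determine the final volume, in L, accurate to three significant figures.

Convert: T₁ = 367.0 K.
V constant ⇒ P ∝ T: V₂ = V₁; T₂ = T₁·(P₂/P₁) = 252.9 K.
Reversible adiabatic, γ = 5/3: P₃ = P₂·(T₃/T₂)^(γ/(γ−1)) = 3952 kPa; V₃ = V₂·(T₂/T₃)^(1/(γ−1)) = 0.05112 L.

V₃ ≈ 0.0511 L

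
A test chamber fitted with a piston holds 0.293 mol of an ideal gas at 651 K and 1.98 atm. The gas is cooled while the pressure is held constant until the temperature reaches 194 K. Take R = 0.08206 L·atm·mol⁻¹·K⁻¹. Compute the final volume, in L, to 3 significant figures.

From PV = nRT: V₁ = nRT₁/P₁ = 7.905 L.
P constant ⇒ V ∝ T: P₂ = P₁; V₂ = V₁·(T₂/T₁) = 2.356 L.

V₂ ≈ 2.36 L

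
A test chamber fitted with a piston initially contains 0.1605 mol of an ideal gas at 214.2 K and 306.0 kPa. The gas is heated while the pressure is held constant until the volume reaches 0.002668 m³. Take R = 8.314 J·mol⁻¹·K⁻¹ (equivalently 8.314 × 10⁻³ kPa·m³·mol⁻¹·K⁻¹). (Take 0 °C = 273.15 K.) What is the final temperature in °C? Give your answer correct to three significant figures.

From PV = nRT: V₁ = nRT₁/P₁ = 0.0009341 m³.
P constant ⇒ V ∝ T: P₂ = P₁; T₂ = T₁·(V₂/V₁) = 611.8 K.

T₂ ≈ 339 °C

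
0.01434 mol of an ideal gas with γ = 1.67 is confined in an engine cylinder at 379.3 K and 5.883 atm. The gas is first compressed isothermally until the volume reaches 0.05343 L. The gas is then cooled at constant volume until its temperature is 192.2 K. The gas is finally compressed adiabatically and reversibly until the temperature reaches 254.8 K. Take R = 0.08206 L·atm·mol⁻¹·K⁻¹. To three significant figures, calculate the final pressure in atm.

From PV = nRT: V₁ = nRT₁/P₁ = 0.07587 L.
T constant ⇒ Boyle's law P V = const: T₂ = T₁; P₂ = P₁·(V₁/V₂) = 8.354 atm.
Isochoric, so P/T is constant: V₃ = V₂; P₃ = P₂·(T₃/T₂) = 4.233 atm.
Reversible adiabatic, γ = 1.67: P₄ = P₃·(T₄/T₃)^(γ/(γ−1)) = 8.548 atm; V₄ = V₃·(T₃/T₄)^(1/(γ−1)) = 0.03508 L.

P₄ ≈ 8.55 atm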